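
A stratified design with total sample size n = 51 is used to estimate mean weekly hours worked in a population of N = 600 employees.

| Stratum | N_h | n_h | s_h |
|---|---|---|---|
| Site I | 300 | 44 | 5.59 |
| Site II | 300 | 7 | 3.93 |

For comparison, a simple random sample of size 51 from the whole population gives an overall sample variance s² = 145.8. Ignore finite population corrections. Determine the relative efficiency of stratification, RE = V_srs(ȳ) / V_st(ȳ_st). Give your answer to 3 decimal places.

RE ≈ 3.921

V̂(ȳ_st) = Σ W_h² s_h²/n_h, with W_h = N_h/N and N = 600:
  stratum Site I: (300/600)²·5.59²/44 = 0.177546
  stratum Site II: (300/600)²·3.93²/7 = 0.551604
V_st = 0.72915
V_srs = s²/n = 145.8/51 = 2.85882
Relative efficiency = V_srs / V_st = 2.85882/0.72915 = 3.9208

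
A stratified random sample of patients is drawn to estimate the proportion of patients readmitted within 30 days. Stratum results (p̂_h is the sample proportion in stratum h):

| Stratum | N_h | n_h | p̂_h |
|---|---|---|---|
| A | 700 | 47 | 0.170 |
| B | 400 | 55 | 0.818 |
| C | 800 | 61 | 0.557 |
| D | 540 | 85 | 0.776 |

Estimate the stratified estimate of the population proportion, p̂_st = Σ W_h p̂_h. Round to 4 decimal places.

p̂_st ≈ 0.5372

N = 2440; stratum weights W_h = N_h/N.
p̂_st = Σ W_h p̂_h = (700·0.170 + 400·0.818 + 800·0.557 + 540·0.776)/2440 = 0.53723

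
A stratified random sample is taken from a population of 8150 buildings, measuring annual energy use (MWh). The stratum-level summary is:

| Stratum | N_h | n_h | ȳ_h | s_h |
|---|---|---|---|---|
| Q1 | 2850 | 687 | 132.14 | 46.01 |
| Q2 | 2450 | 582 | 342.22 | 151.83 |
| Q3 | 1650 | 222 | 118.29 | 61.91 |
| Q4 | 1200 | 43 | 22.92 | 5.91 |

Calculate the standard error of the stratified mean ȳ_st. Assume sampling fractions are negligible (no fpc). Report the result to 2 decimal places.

SE(ȳ_st) ≈ 2.16

V̂(ȳ_st) = Σ W_h² s_h²/n_h, with W_h = N_h/N and N = 8150:
  stratum Q1: (2850/8150)²·46.01²/687 = 0.37681
  stratum Q2: (2450/8150)²·151.83²/582 = 3.57939
  stratum Q3: (1650/8150)²·61.91²/222 = 0.707655
  stratum Q4: (1200/8150)²·5.91²/43 = 0.0176098
V̂(ȳ_st) = 4.68147
SE(ȳ_st) = √4.68147 = 2.16367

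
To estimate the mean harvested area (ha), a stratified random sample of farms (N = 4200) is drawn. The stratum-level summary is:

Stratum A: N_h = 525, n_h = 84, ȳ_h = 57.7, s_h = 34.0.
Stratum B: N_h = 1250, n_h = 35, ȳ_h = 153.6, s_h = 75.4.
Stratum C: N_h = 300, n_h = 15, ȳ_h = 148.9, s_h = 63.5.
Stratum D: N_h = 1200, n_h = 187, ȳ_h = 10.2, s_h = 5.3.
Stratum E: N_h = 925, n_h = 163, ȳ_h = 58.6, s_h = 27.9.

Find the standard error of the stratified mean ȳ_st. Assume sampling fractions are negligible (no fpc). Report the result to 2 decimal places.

SE(ȳ_st) ≈ 4.03

V̂(ȳ_st) = Σ W_h² s_h²/n_h, with W_h = N_h/N and N = 4200:
  stratum A: (525/4200)²·34.0²/84 = 0.21503
  stratum B: (1250/4200)²·75.4²/35 = 14.3879
  stratum C: (300/4200)²·63.5²/15 = 1.37151
  stratum D: (1200/4200)²·5.3²/187 = 0.0122624
  stratum E: (925/4200)²·27.9²/163 = 0.231636
V̂(ȳ_st) = 16.2183
SE(ȳ_st) = √16.2183 = 4.02719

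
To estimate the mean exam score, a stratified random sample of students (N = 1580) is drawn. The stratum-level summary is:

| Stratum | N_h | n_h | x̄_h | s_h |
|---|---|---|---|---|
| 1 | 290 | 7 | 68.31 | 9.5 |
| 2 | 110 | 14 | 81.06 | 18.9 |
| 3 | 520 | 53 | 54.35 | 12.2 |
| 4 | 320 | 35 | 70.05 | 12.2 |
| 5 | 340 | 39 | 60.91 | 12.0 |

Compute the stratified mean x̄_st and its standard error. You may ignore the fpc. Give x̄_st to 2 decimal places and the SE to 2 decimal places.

x̄_st = Σ W_h x̄_h = (290·68.31 + 110·81.06 + 520·54.35 + 320·70.05 + 340·60.91)/1580 = 63.36323
V̂(x̄_st) = Σ W_h² s_h²/n_h, with W_h = N_h/N and N = 1580:
  stratum 1: (290/1580)²·9.5²/7 = 0.434341
  stratum 2: (110/1580)²·18.9²/14 = 0.123671
  stratum 3: (520/1580)²·12.2²/53 = 0.304184
  stratum 4: (320/1580)²·12.2²/35 = 0.174437
  stratum 5: (340/1580)²·12.0²/39 = 0.170979
V̂(x̄_st) = 1.20761
SE(x̄_st) = √1.20761 = 1.09891

x̄_st ≈ 63.36, SE ≈ 1.10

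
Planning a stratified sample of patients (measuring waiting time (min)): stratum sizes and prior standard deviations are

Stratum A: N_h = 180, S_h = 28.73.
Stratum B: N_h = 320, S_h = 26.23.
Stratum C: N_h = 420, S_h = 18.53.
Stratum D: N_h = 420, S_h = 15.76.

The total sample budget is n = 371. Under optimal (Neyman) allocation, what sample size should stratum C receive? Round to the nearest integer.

103

Neyman allocation: n_h = n · N_h S_h / Σ N_i S_i, with n = 371.
  stratum A: N_h·S_h = 180·28.73 = 5171.40
  stratum B: N_h·S_h = 320·26.23 = 8393.60
  stratum C: N_h·S_h = 420·18.53 = 7782.60
  stratum D: N_h·S_h = 420·15.76 = 6619.20
Σ N_h S_h = 27966.80
n for stratum C = 371·7782.60/27966.80 = 103.242 → 103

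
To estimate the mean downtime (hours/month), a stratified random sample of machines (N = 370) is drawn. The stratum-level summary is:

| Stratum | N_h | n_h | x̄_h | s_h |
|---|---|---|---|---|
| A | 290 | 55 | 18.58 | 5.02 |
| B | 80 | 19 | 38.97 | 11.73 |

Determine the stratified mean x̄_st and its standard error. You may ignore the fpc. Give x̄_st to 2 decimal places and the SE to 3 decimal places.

x̄_st = Σ W_h x̄_h = (290·18.58 + 80·38.97)/370 = 22.98865
V̂(x̄_st) = Σ W_h² s_h²/n_h, with W_h = N_h/N and N = 370:
  stratum A: (290/370)²·5.02²/55 = 0.281473
  stratum B: (80/370)²·11.73²/19 = 0.338547
V̂(x̄_st) = 0.62002
SE(x̄_st) = √0.62002 = 0.787414

x̄_st ≈ 22.99, SE ≈ 0.787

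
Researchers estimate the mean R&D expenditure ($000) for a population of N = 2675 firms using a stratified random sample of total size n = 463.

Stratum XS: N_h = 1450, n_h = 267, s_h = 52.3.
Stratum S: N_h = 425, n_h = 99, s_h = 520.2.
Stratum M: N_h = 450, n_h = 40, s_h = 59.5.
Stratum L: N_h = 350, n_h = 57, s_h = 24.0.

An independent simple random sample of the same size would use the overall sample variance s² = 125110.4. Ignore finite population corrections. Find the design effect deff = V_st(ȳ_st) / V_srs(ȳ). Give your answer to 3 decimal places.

V̂(ȳ_st) = Σ W_h² s_h²/n_h, with W_h = N_h/N and N = 2675:
  stratum XS: (1450/2675)²·52.3²/267 = 3.0101
  stratum S: (425/2675)²·520.2²/99 = 68.9979
  stratum M: (450/2675)²·59.5²/40 = 2.50468
  stratum L: (350/2675)²·24.0²/57 = 0.172996
V_st = 74.6857
V_srs = s²/n = 125110.4/463 = 270.217
deff = V_st / V_srs = 74.6857/270.217 = 0.2764

deff ≈ 0.276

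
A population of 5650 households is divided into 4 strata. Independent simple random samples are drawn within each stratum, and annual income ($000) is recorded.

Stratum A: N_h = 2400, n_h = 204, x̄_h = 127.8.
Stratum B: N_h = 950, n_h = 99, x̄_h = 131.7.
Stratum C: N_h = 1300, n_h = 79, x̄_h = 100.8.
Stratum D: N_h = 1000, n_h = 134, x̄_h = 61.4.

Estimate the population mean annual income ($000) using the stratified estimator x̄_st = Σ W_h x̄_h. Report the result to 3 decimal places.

x̄_st ≈ 110.491

N = Σ N_h = 5650. Stratum weights W_h = N_h/N.
x̄_st = (2400·127.8 + 950·131.7 + 1300·100.8 + 1000·61.4) / 5650 = 110.49115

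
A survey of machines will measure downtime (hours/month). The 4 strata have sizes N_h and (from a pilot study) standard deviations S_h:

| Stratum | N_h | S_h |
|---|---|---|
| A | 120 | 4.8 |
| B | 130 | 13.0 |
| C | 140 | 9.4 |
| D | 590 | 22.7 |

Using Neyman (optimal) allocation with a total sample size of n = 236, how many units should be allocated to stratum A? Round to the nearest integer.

8

Neyman allocation: n_h = n · N_h S_h / Σ N_i S_i, with n = 236.
  stratum A: N_h·S_h = 120·4.8 = 576.00
  stratum B: N_h·S_h = 130·13.0 = 1690.00
  stratum C: N_h·S_h = 140·9.4 = 1316.00
  stratum D: N_h·S_h = 590·22.7 = 13393.00
Σ N_h S_h = 16975.00
n for stratum A = 236·576.00/16975.00 = 8.008 → 8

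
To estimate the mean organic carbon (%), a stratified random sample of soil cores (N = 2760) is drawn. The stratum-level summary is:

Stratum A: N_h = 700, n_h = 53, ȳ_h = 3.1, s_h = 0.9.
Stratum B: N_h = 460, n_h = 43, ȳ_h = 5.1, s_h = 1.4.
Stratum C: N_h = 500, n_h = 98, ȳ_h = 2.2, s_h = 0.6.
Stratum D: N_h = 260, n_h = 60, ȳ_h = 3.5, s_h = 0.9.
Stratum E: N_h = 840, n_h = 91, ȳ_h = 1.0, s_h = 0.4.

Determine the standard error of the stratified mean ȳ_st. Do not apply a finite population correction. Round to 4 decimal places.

SE(ȳ_st) ≈ 0.0515

V̂(ȳ_st) = Σ W_h² s_h²/n_h, with W_h = N_h/N and N = 2760:
  stratum A: (700/2760)²·0.9²/53 = 0.000983076
  stratum B: (460/2760)²·1.4²/43 = 0.00126615
  stratum C: (500/2760)²·0.6²/98 = 0.000120559
  stratum D: (260/2760)²·0.9²/60 = 0.000119802
  stratum E: (840/2760)²·0.4²/91 = 0.000162862
V̂(ȳ_st) = 0.00265245
SE(ȳ_st) = √0.00265245 = 0.0515019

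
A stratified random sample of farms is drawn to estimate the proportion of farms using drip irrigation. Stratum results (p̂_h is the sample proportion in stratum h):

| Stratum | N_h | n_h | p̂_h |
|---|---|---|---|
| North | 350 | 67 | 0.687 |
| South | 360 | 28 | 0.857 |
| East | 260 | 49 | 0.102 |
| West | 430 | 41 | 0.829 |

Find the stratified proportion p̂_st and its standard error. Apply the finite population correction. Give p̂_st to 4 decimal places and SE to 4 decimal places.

p̂_st ≈ 0.6657, SE ≈ 0.0282

N = 1400; stratum weights W_h = N_h/N.
p̂_st = Σ W_h p̂_h = (350·0.687 + 360·0.857 + 260·0.102 + 430·0.829)/1400 = 0.66569
V̂(p̂_st) = Σ W_h² (1 − n_h/N_h) p̂_h(1−p̂_h)/(n_h−1):
  stratum North: (350/1400)²·(1 − 67/350)·0.687·0.313/66 = 0.000164648
  stratum South: (360/1400)²·(1 − 28/360)·0.857·0.143/27 = 0.000276782
  stratum East: (260/1400)²·(1 − 49/260)·0.102·0.898/48 = 5.34115e-05
  stratum West: (430/1400)²·(1 − 41/430)·0.829·0.171/40 = 0.000302449
V̂(p̂_st) = 0.00079729; SE = √V̂ = 0.0282363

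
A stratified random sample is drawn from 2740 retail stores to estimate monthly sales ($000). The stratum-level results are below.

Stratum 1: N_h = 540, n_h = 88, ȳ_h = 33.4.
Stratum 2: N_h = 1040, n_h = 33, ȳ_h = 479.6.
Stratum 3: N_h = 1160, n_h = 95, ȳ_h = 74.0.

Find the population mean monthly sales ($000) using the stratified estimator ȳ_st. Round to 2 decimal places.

N = Σ N_h = 2740. Stratum weights W_h = N_h/N.
ȳ_st = (540·33.4 + 1040·479.6 + 1160·74.0) / 2740 = 219.9489

ȳ_st ≈ 219.95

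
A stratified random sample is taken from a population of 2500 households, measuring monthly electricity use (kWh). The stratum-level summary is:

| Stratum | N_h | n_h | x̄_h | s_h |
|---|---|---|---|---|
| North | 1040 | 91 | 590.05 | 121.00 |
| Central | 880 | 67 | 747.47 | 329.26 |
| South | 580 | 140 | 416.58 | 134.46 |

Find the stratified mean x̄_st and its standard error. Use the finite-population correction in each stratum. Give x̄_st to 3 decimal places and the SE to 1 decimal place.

x̄_st ≈ 605.217, SE ≈ 14.7

x̄_st = Σ W_h x̄_h = (1040·590.05 + 880·747.47 + 580·416.58)/2500 = 605.21680
V̂(x̄_st) = Σ W_h² (1 − n_h/N_h) s_h²/n_h, with W_h = N_h/N and N = 2500:
  stratum North: (1040/2500)²·(1 − 91/1040)·121.00²/91 = 25.4067
  stratum Central: (880/2500)²·(1 − 67/880)·329.26²/67 = 185.224
  stratum South: (580/2500)²·(1 − 140/580)·134.46²/140 = 5.27301
V̂(x̄_st) = 215.903
SE(x̄_st) = √215.903 = 14.6937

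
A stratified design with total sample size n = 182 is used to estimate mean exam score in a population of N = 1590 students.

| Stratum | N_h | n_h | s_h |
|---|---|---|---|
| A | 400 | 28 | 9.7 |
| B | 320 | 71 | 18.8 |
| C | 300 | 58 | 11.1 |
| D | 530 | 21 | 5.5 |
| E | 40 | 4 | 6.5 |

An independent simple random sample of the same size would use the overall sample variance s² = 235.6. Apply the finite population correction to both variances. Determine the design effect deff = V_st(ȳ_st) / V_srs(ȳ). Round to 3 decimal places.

V̂(ȳ_st) = Σ W_h² (1 − n_h/N_h) s_h²/n_h, with W_h = N_h/N and N = 1590:
  stratum A: (400/1590)²·(1 − 28/400)·9.7²/28 = 0.197785
  stratum B: (320/1590)²·(1 − 71/320)·18.8²/71 = 0.156896
  stratum C: (300/1590)²·(1 − 58/300)·11.1²/58 = 0.0610043
  stratum D: (530/1590)²·(1 − 21/530)·5.5²/21 = 0.153711
  stratum E: (40/1590)²·(1 − 4/40)·6.5²/4 = 0.00601638
V_st = 0.575413
V_srs = (1 − 182/1590)·235.6/182 = 1.14633
deff = V_st / V_srs = 0.575413/1.14633 = 0.5020

deff ≈ 0.502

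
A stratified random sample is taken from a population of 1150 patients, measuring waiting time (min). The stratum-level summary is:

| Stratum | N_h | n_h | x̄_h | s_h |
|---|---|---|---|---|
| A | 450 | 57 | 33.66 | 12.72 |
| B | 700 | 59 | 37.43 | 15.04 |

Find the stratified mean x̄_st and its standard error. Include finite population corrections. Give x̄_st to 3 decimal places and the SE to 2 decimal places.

x̄_st = Σ W_h x̄_h = (450·33.66 + 700·37.43)/1150 = 35.95478
V̂(x̄_st) = Σ W_h² (1 − n_h/N_h) s_h²/n_h, with W_h = N_h/N and N = 1150:
  stratum A: (450/1150)²·(1 − 57/450)·12.72²/57 = 0.379585
  stratum B: (700/1150)²·(1 − 59/700)·15.04²/59 = 1.30078
V̂(x̄_st) = 1.68037
SE(x̄_st) = √1.68037 = 1.29629

x̄_st ≈ 35.955, SE ≈ 1.30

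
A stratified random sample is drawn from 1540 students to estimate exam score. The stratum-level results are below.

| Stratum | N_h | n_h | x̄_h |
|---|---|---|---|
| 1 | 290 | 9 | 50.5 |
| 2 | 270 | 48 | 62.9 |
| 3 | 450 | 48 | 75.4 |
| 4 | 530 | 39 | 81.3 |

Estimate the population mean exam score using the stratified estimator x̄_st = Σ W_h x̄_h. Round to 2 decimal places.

x̄_st ≈ 70.55

N = Σ N_h = 1540. Stratum weights W_h = N_h/N.
x̄_st = (290·50.5 + 270·62.9 + 450·75.4 + 530·81.3) / 1540 = 70.5500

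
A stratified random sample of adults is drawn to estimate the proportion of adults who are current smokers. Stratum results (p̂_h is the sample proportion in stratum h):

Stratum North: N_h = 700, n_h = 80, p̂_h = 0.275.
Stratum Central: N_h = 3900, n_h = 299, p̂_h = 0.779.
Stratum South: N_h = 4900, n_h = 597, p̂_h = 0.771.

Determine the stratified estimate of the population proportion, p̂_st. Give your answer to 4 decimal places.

N = 9500; stratum weights W_h = N_h/N.
p̂_st = Σ W_h p̂_h = (700·0.275 + 3900·0.779 + 4900·0.771)/9500 = 0.73774

p̂_st ≈ 0.7377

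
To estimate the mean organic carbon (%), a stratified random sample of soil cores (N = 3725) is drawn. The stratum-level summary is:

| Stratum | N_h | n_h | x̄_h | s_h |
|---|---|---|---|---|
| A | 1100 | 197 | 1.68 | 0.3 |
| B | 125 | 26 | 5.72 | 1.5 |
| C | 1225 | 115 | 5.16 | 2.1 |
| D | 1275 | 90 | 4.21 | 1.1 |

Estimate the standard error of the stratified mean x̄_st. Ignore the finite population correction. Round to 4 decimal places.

SE(x̄_st) ≈ 0.0765

V̂(x̄_st) = Σ W_h² s_h²/n_h, with W_h = N_h/N and N = 3725:
  stratum A: (1100/3725)²·0.3²/197 = 3.98391e-05
  stratum B: (125/3725)²·1.5²/26 = 9.74488e-05
  stratum C: (1225/3725)²·2.1²/115 = 0.00414725
  stratum D: (1275/3725)²·1.1²/90 = 0.00157511
V̂(x̄_st) = 0.00585965
SE(x̄_st) = √0.00585965 = 0.0765483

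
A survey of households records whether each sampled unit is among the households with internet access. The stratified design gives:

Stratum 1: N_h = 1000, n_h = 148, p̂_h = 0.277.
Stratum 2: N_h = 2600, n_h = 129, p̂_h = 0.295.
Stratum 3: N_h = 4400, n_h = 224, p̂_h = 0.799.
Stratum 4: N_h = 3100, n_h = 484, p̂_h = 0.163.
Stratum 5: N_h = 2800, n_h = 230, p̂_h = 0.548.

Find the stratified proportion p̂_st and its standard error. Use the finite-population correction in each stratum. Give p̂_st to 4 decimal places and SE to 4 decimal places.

N = 13900; stratum weights W_h = N_h/N.
p̂_st = Σ W_h p̂_h = (1000·0.277 + 2600·0.295 + 4400·0.799 + 3100·0.163 + 2800·0.548)/13900 = 0.47477
V̂(p̂_st) = Σ W_h² (1 − n_h/N_h) p̂_h(1−p̂_h)/(n_h−1):
  stratum 1: (1000/13900)²·(1 − 148/1000)·0.277·0.723/147 = 6.00773e-06
  stratum 2: (2600/13900)²·(1 − 129/2600)·0.295·0.705/128 = 5.40278e-05
  stratum 3: (4400/13900)²·(1 − 224/4400)·0.799·0.201/223 = 6.84891e-05
  stratum 4: (3100/13900)²·(1 − 484/3100)·0.163·0.837/483 = 1.18559e-05
  stratum 5: (2800/13900)²·(1 − 230/2800)·0.548·0.452/229 = 4.02852e-05
V̂(p̂_st) = 0.000180666; SE = √V̂ = 0.0134412

p̂_st ≈ 0.4748, SE ≈ 0.0134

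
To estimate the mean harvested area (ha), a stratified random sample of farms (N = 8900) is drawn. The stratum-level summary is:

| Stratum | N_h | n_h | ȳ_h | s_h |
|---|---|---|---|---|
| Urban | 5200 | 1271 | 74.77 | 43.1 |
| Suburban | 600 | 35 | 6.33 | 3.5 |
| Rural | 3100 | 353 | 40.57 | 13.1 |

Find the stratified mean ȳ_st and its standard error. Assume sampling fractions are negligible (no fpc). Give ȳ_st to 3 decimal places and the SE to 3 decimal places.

ȳ_st ≈ 58.244, SE ≈ 0.748

ȳ_st = Σ W_h ȳ_h = (5200·74.77 + 600·6.33 + 3100·40.57)/8900 = 58.24371
V̂(ȳ_st) = Σ W_h² s_h²/n_h, with W_h = N_h/N and N = 8900:
  stratum Urban: (5200/8900)²·43.1²/1271 = 0.498925
  stratum Suburban: (600/8900)²·3.5²/35 = 0.00159071
  stratum Rural: (3100/8900)²·13.1²/353 = 0.0589809
V̂(ȳ_st) = 0.559497
SE(ȳ_st) = √0.559497 = 0.747995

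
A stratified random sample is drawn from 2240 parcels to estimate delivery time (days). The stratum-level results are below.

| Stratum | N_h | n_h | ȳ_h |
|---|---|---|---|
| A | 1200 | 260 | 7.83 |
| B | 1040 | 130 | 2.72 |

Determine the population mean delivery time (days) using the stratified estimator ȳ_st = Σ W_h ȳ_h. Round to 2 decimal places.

N = Σ N_h = 2240. Stratum weights W_h = N_h/N.
ȳ_st = (1200·7.83 + 1040·2.72) / 2240 = 5.4575

ȳ_st ≈ 5.46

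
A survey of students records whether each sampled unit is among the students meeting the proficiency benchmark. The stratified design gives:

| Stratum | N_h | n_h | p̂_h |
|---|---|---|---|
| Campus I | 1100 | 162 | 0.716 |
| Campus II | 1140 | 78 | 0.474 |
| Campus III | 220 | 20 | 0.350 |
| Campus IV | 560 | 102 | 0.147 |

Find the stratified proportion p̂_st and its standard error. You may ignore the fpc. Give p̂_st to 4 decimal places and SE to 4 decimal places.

p̂_st ≈ 0.4925, SE ≈ 0.0271

N = 3020; stratum weights W_h = N_h/N.
p̂_st = Σ W_h p̂_h = (1100·0.716 + 1140·0.474 + 220·0.350 + 560·0.147)/3020 = 0.49248
V̂(p̂_st) = Σ W_h² p̂_h(1−p̂_h)/(n_h−1):
  stratum Campus I: (1100/3020)²·0.716·0.284/161 = 0.000167563
  stratum Campus II: (1140/3020)²·0.474·0.526/77 = 0.000461391
  stratum Campus III: (220/3020)²·0.350·0.650/19 = 6.35418e-05
  stratum Campus IV: (560/3020)²·0.147·0.853/101 = 4.26881e-05
V̂(p̂_st) = 0.000735184; SE = √V̂ = 0.0271143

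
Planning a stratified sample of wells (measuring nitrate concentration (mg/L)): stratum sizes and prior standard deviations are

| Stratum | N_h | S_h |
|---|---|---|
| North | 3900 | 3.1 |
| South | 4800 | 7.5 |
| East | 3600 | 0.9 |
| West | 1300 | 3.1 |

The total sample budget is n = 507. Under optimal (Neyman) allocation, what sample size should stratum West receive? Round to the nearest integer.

Neyman allocation: n_h = n · N_h S_h / Σ N_i S_i, with n = 507.
  stratum North: N_h·S_h = 3900·3.1 = 12090.00
  stratum South: N_h·S_h = 4800·7.5 = 36000.00
  stratum East: N_h·S_h = 3600·0.9 = 3240.00
  stratum West: N_h·S_h = 1300·3.1 = 4030.00
Σ N_h S_h = 55360.00
n for stratum West = 507·4030.00/55360.00 = 36.908 → 37

37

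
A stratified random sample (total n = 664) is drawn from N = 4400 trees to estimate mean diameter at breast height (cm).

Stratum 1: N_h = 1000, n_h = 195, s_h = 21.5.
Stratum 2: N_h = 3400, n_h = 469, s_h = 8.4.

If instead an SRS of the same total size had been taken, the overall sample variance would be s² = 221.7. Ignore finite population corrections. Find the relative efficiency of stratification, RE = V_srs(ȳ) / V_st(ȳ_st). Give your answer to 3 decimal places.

V̂(ȳ_st) = Σ W_h² s_h²/n_h, with W_h = N_h/N and N = 4400:
  stratum 1: (1000/4400)²·21.5²/195 = 0.122444
  stratum 2: (3400/4400)²·8.4²/469 = 0.0898335
V_st = 0.212277
V_srs = s²/n = 221.7/664 = 0.333886
Relative efficiency = V_srs / V_st = 0.333886/0.212277 = 1.5729

RE ≈ 1.573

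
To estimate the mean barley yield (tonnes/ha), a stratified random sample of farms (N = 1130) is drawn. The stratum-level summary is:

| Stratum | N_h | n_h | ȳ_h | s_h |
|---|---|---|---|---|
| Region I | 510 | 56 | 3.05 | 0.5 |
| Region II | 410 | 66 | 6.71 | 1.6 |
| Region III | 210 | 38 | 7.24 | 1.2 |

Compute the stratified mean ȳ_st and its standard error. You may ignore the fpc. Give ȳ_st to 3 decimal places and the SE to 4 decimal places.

ȳ_st ≈ 5.157, SE ≈ 0.0856

ȳ_st = Σ W_h ȳ_h = (510·3.05 + 410·6.71 + 210·7.24)/1130 = 5.15664
V̂(ȳ_st) = Σ W_h² s_h²/n_h, with W_h = N_h/N and N = 1130:
  stratum Region I: (510/1130)²·0.5²/56 = 0.000909359
  stratum Region II: (410/1130)²·1.6²/66 = 0.00510631
  stratum Region III: (210/1130)²·1.2²/38 = 0.00130876
V̂(ȳ_st) = 0.00732443
SE(ȳ_st) = √0.00732443 = 0.0855829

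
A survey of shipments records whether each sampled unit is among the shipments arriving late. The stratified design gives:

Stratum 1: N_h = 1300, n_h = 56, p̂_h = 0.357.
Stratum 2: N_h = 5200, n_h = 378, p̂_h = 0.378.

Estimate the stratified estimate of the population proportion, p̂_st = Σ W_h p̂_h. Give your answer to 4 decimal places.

p̂_st ≈ 0.3738

N = 6500; stratum weights W_h = N_h/N.
p̂_st = Σ W_h p̂_h = (1300·0.357 + 5200·0.378)/6500 = 0.37380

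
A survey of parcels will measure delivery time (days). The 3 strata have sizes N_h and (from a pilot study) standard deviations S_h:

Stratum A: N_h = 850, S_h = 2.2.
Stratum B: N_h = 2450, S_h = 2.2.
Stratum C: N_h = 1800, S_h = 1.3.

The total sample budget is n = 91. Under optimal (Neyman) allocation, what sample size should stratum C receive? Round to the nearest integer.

22

Neyman allocation: n_h = n · N_h S_h / Σ N_i S_i, with n = 91.
  stratum A: N_h·S_h = 850·2.2 = 1870.00
  stratum B: N_h·S_h = 2450·2.2 = 5390.00
  stratum C: N_h·S_h = 1800·1.3 = 2340.00
Σ N_h S_h = 9600.00
n for stratum C = 91·2340.00/9600.00 = 22.181 → 22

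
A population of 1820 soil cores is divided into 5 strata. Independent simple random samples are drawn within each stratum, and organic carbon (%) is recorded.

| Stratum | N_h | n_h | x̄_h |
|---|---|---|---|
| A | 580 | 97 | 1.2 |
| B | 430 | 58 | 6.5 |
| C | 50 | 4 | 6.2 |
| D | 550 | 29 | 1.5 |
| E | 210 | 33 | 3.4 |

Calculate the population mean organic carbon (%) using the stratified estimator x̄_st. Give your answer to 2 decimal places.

x̄_st ≈ 2.93

N = Σ N_h = 1820. Stratum weights W_h = N_h/N.
x̄_st = (580·1.2 + 430·6.5 + 50·6.2 + 550·1.5 + 210·3.4) / 1820 = 2.9341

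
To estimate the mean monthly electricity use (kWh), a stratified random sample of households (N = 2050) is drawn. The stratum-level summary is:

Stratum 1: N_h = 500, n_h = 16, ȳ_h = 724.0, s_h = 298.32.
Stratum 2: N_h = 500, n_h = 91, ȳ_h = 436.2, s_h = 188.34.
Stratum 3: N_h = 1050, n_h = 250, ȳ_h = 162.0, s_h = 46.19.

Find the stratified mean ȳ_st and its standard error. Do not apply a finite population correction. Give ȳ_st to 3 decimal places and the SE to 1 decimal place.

ȳ_st = Σ W_h ȳ_h = (500·724.0 + 500·436.2 + 1050·162.0)/2050 = 365.95122
V̂(ȳ_st) = Σ W_h² s_h²/n_h, with W_h = N_h/N and N = 2050:
  stratum 1: (500/2050)²·298.32²/16 = 330.885
  stratum 2: (500/2050)²·188.34²/91 = 23.1887
  stratum 3: (1050/2050)²·46.19²/250 = 2.23886
V̂(ȳ_st) = 356.313
SE(ȳ_st) = √356.313 = 18.8762

ȳ_st ≈ 365.951, SE ≈ 18.9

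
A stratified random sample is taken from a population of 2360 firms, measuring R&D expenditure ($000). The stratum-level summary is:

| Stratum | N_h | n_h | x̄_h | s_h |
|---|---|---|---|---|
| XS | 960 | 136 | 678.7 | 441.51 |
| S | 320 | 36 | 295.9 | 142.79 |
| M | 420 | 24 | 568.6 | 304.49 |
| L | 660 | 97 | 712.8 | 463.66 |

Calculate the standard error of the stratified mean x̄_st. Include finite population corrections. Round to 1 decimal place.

V̂(x̄_st) = Σ W_h² (1 − n_h/N_h) s_h²/n_h, with W_h = N_h/N and N = 2360:
  stratum XS: (960/2360)²·(1 − 136/960)·441.51²/136 = 203.571
  stratum S: (320/2360)²·(1 − 36/320)·142.79²/36 = 9.24139
  stratum M: (420/2360)²·(1 − 24/420)·304.49²/24 = 115.36
  stratum L: (660/2360)²·(1 − 97/660)·463.66²/97 = 147.862
V̂(x̄_st) = 476.034
SE(x̄_st) = √476.034 = 21.8182

SE(x̄_st) ≈ 21.8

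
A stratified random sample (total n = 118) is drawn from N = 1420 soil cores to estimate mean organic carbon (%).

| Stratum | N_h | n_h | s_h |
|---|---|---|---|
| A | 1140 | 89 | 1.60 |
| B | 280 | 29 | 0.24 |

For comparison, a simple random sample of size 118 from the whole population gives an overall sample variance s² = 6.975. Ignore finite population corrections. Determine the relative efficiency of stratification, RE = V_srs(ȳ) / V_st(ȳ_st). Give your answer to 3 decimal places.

RE ≈ 3.175

V̂(ȳ_st) = Σ W_h² s_h²/n_h, with W_h = N_h/N and N = 1420:
  stratum A: (1140/1420)²·1.60²/89 = 0.0185389
  stratum B: (280/1420)²·0.24²/29 = 7.72261e-05
V_st = 0.0186161
V_srs = s²/n = 6.975/118 = 0.0591102
Relative efficiency = V_srs / V_st = 0.0591102/0.0186161 = 3.1752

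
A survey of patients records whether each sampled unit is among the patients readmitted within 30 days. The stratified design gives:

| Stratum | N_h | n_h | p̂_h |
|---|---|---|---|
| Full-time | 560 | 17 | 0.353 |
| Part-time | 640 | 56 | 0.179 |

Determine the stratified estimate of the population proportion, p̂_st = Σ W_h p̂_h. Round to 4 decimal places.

N = 1200; stratum weights W_h = N_h/N.
p̂_st = Σ W_h p̂_h = (560·0.353 + 640·0.179)/1200 = 0.26020

p̂_st ≈ 0.2602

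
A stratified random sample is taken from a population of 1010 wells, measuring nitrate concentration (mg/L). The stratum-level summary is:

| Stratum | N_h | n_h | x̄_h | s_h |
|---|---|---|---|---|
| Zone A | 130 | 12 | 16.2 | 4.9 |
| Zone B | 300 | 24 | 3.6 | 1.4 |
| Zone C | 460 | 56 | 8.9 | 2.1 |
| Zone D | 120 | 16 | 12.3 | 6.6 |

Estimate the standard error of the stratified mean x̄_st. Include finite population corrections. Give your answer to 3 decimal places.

V̂(x̄_st) = Σ W_h² (1 − n_h/N_h) s_h²/n_h, with W_h = N_h/N and N = 1010:
  stratum Zone A: (130/1010)²·(1 − 12/130)·4.9²/12 = 0.030088
  stratum Zone B: (300/1010)²·(1 − 24/300)·1.4²/24 = 0.00662876
  stratum Zone C: (460/1010)²·(1 − 56/460)·2.1²/56 = 0.0143465
  stratum Zone D: (120/1010)²·(1 − 16/120)·6.6²/16 = 0.0333073
V̂(x̄_st) = 0.0843706
SE(x̄_st) = √0.0843706 = 0.290466

SE(x̄_st) ≈ 0.290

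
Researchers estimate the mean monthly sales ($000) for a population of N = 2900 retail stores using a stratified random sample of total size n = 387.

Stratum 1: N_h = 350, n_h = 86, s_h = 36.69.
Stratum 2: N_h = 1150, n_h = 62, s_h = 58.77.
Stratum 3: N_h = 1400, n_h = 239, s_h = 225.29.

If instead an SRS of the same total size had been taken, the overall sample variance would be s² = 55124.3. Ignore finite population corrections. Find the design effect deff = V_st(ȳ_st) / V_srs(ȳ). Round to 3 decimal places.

deff ≈ 0.411

V̂(ȳ_st) = Σ W_h² s_h²/n_h, with W_h = N_h/N and N = 2900:
  stratum 1: (350/2900)²·36.69²/86 = 0.228001
  stratum 2: (1150/2900)²·58.77²/62 = 8.76031
  stratum 3: (1400/2900)²·225.29²/239 = 49.4933
V_st = 58.4816
V_srs = s²/n = 55124.3/387 = 142.44
deff = V_st / V_srs = 58.4816/142.44 = 0.4106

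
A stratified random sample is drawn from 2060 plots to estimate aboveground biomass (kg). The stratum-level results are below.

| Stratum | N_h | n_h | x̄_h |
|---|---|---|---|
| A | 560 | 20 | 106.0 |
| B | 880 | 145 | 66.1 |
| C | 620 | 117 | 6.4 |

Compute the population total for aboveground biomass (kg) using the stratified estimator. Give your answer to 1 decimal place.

τ̂_st ≈ 121496.0

τ̂_st = Σ N_h x̄_h = 560·106.0 + 880·66.1 + 620·6.4 = 121496.0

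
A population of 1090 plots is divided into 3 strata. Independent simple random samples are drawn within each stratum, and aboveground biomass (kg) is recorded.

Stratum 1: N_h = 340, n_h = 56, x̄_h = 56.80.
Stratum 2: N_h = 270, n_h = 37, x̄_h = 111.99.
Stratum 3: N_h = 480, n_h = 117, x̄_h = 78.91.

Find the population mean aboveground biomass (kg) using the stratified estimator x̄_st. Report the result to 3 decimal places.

N = Σ N_h = 1090. Stratum weights W_h = N_h/N.
x̄_st = (340·56.80 + 270·111.99 + 480·78.91) / 1090 = 80.20743

x̄_st ≈ 80.207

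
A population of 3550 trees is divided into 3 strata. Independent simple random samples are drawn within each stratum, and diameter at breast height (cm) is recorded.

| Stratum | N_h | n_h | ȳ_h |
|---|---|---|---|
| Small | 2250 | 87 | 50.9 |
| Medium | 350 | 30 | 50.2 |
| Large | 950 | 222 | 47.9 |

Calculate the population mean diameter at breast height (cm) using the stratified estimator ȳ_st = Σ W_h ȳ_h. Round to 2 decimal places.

N = Σ N_h = 3550. Stratum weights W_h = N_h/N.
ȳ_st = (2250·50.9 + 350·50.2 + 950·47.9) / 3550 = 50.0282

ȳ_st ≈ 50.03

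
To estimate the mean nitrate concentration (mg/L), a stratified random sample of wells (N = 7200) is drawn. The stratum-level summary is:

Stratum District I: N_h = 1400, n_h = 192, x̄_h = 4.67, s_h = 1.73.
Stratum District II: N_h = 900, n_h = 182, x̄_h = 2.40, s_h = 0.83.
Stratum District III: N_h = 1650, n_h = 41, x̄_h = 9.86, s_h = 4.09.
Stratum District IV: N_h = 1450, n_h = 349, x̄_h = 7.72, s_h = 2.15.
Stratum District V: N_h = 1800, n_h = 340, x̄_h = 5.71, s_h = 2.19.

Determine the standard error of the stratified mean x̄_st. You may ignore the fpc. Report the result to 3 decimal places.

SE(x̄_st) ≈ 0.153

V̂(x̄_st) = Σ W_h² s_h²/n_h, with W_h = N_h/N and N = 7200:
  stratum District I: (1400/7200)²·1.73²/192 = 0.000589362
  stratum District II: (900/7200)²·0.83²/182 = 5.91432e-05
  stratum District III: (1650/7200)²·4.09²/41 = 0.0214272
  stratum District IV: (1450/7200)²·2.15²/349 = 0.000537183
  stratum District V: (1800/7200)²·2.19²/340 = 0.000881636
V̂(x̄_st) = 0.0234945
SE(x̄_st) = √0.0234945 = 0.153279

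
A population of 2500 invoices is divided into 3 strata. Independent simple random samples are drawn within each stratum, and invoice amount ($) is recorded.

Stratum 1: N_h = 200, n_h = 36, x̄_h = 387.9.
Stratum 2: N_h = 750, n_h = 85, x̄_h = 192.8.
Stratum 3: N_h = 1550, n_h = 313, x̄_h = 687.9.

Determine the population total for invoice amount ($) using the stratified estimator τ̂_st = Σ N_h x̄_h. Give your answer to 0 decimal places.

τ̂_st ≈ 1288425

τ̂_st = Σ N_h x̄_h = 200·387.9 + 750·192.8 + 1550·687.9 = 1288425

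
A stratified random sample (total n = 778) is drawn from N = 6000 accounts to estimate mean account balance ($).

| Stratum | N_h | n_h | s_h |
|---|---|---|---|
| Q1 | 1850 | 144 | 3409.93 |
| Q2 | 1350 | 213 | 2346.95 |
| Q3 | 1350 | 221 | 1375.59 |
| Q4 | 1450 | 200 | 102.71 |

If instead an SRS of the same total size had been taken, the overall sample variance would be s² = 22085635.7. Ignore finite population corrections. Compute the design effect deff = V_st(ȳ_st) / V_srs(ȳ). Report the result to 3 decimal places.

deff ≈ 0.332

V̂(ȳ_st) = Σ W_h² s_h²/n_h, with W_h = N_h/N and N = 6000:
  stratum Q1: (1850/6000)²·3409.93²/144 = 7676.61
  stratum Q2: (1350/6000)²·2346.95²/213 = 1309.16
  stratum Q3: (1350/6000)²·1375.59²/221 = 433.462
  stratum Q4: (1450/6000)²·102.71²/200 = 3.08055
V_st = 9422.31
V_srs = s²/n = 22085635.7/778 = 28387.7
deff = V_st / V_srs = 9422.31/28387.7 = 0.3319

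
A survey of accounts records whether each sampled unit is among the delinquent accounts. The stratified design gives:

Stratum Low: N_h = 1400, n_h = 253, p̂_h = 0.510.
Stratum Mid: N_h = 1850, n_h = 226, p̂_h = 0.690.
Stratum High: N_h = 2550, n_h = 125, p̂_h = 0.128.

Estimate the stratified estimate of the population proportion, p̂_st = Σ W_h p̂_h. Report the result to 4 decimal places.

p̂_st ≈ 0.3995

N = 5800; stratum weights W_h = N_h/N.
p̂_st = Σ W_h p̂_h = (1400·0.510 + 1850·0.690 + 2550·0.128)/5800 = 0.39947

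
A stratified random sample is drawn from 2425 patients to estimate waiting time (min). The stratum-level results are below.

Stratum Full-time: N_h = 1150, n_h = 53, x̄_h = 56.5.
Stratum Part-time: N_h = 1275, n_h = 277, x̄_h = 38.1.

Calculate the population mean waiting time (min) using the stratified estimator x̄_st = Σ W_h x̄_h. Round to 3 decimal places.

x̄_st ≈ 46.826

N = Σ N_h = 2425. Stratum weights W_h = N_h/N.
x̄_st = (1150·56.5 + 1275·38.1) / 2425 = 46.82577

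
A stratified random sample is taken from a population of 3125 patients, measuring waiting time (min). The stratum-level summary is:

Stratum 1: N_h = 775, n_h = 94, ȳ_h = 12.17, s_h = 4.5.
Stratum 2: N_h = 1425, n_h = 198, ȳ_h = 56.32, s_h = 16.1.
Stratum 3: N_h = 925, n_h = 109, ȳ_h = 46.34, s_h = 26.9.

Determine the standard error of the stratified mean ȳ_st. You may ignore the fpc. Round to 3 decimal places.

V̂(ȳ_st) = Σ W_h² s_h²/n_h, with W_h = N_h/N and N = 3125:
  stratum 1: (775/3125)²·4.5²/94 = 0.0132495
  stratum 2: (1425/3125)²·16.1²/198 = 0.272218
  stratum 3: (925/3125)²·26.9²/109 = 0.58165
V̂(ȳ_st) = 0.867117
SE(ȳ_st) = √0.867117 = 0.931191

SE(ȳ_st) ≈ 0.931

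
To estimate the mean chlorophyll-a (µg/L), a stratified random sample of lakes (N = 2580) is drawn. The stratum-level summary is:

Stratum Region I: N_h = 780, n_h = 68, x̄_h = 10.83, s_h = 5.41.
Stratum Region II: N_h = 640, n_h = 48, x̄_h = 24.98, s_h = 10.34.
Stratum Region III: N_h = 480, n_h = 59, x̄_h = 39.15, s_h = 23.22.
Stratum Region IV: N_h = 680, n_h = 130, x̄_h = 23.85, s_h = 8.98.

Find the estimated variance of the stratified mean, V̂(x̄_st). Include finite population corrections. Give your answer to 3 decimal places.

V̂(x̄_st) ≈ 0.475

V̂(x̄_st) = Σ W_h² (1 − n_h/N_h) s_h²/n_h, with W_h = N_h/N and N = 2580:
  stratum Region I: (780/2580)²·(1 − 68/780)·5.41²/68 = 0.0359104
  stratum Region II: (640/2580)²·(1 − 48/640)·10.34²/48 = 0.126783
  stratum Region III: (480/2580)²·(1 − 59/480)·23.22²/59 = 0.277432
  stratum Region IV: (680/2580)²·(1 − 130/680)·8.98²/130 = 0.0348531
V̂(x̄_st) = 0.474979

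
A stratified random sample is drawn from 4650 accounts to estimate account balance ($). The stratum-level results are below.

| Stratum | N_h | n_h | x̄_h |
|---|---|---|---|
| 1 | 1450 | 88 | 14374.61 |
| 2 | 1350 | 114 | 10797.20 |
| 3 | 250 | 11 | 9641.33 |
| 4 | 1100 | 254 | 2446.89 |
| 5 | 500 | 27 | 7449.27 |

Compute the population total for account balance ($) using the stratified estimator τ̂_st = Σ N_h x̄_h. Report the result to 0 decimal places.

τ̂_st ≈ 44245951

τ̂_st = Σ N_h x̄_h = 1450·14374.61 + 1350·10797.20 + 250·9641.33 + 1100·2446.89 + 500·7449.27 = 44245951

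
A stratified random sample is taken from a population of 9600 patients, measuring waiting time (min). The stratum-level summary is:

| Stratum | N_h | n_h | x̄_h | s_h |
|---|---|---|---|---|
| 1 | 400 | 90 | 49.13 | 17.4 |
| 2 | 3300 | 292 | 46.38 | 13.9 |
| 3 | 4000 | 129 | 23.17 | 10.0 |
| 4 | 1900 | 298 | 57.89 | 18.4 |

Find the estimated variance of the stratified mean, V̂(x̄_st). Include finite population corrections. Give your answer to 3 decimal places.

V̂(x̄_st) ≈ 0.244

V̂(x̄_st) = Σ W_h² (1 − n_h/N_h) s_h²/n_h, with W_h = N_h/N and N = 9600:
  stratum 1: (400/9600)²·(1 − 90/400)·17.4²/90 = 0.00452622
  stratum 2: (3300/9600)²·(1 − 292/3300)·13.9²/292 = 0.0712682
  stratum 3: (4000/9600)²·(1 − 129/4000)·10.0²/129 = 0.130242
  stratum 4: (1900/9600)²·(1 − 298/1900)·18.4²/298 = 0.0375226
V̂(x̄_st) = 0.243559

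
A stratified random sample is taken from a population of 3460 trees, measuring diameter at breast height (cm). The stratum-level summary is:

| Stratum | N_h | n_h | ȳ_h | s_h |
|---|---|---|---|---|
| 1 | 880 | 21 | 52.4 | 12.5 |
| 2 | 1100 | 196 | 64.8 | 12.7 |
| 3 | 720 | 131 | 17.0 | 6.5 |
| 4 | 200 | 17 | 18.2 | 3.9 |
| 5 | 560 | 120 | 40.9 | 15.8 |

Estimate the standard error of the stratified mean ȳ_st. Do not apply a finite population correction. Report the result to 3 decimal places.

SE(ȳ_st) ≈ 0.797

V̂(ȳ_st) = Σ W_h² s_h²/n_h, with W_h = N_h/N and N = 3460:
  stratum 1: (880/3460)²·12.5²/21 = 0.481298
  stratum 2: (1100/3460)²·12.7²/196 = 0.0831734
  stratum 3: (720/3460)²·6.5²/131 = 0.0139659
  stratum 4: (200/3460)²·3.9²/17 = 0.00298943
  stratum 5: (560/3460)²·15.8²/120 = 0.054495
V̂(ȳ_st) = 0.635922
SE(ȳ_st) = √0.635922 = 0.797447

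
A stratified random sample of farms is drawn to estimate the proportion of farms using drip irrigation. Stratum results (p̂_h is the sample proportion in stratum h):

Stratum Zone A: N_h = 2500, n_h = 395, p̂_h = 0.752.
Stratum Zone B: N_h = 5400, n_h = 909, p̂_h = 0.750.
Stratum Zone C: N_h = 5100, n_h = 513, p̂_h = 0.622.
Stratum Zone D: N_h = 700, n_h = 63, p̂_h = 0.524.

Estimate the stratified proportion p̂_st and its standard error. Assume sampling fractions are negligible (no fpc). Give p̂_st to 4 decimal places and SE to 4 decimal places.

N = 13700; stratum weights W_h = N_h/N.
p̂_st = Σ W_h p̂_h = (2500·0.752 + 5400·0.750 + 5100·0.622 + 700·0.524)/13700 = 0.69117
V̂(p̂_st) = Σ W_h² p̂_h(1−p̂_h)/(n_h−1):
  stratum Zone A: (2500/13700)²·0.752·0.248/394 = 1.5762e-05
  stratum Zone B: (5400/13700)²·0.750·0.250/908 = 3.2082e-05
  stratum Zone C: (5100/13700)²·0.622·0.378/512 = 6.36373e-05
  stratum Zone D: (700/13700)²·0.524·0.476/62 = 1.05027e-05
V̂(p̂_st) = 0.000121984; SE = √V̂ = 0.0110446

p̂_st ≈ 0.6912, SE ≈ 0.0110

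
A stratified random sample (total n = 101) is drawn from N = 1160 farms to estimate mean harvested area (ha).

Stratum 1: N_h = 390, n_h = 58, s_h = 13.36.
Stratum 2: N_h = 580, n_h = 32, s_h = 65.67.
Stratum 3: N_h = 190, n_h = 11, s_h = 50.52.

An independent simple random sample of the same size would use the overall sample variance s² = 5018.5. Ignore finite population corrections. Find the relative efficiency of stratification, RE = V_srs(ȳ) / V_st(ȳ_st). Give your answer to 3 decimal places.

V̂(ȳ_st) = Σ W_h² s_h²/n_h, with W_h = N_h/N and N = 1160:
  stratum 1: (390/1160)²·13.36²/58 = 0.347855
  stratum 2: (580/1160)²·65.67²/32 = 33.6918
  stratum 3: (190/1160)²·50.52²/11 = 6.2248
V_st = 40.2644
V_srs = s²/n = 5018.5/101 = 49.6881
Relative efficiency = V_srs / V_st = 49.6881/40.2644 = 1.2340

RE ≈ 1.234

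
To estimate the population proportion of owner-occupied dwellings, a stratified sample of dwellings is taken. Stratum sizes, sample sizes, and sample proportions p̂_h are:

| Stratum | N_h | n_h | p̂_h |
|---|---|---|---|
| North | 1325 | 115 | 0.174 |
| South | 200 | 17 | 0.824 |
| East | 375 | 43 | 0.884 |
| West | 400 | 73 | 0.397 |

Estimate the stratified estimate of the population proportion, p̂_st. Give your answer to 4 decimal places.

N = 2300; stratum weights W_h = N_h/N.
p̂_st = Σ W_h p̂_h = (1325·0.174 + 200·0.824 + 375·0.884 + 400·0.397)/2300 = 0.38507

p̂_st ≈ 0.3851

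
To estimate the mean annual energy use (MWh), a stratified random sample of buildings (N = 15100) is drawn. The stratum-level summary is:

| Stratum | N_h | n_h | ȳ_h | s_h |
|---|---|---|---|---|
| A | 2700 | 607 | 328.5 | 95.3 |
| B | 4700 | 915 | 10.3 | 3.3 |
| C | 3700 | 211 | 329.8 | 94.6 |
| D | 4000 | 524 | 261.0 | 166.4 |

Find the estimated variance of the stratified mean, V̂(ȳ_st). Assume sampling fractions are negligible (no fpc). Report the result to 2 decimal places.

V̂(ȳ_st) ≈ 6.73

V̂(ȳ_st) = Σ W_h² s_h²/n_h, with W_h = N_h/N and N = 15100:
  stratum A: (2700/15100)²·95.3²/607 = 0.478377
  stratum B: (4700/15100)²·3.3²/915 = 0.00115305
  stratum C: (3700/15100)²·94.6²/211 = 2.54653
  stratum D: (4000/15100)²·166.4²/524 = 3.70801
V̂(ȳ_st) = 6.73408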